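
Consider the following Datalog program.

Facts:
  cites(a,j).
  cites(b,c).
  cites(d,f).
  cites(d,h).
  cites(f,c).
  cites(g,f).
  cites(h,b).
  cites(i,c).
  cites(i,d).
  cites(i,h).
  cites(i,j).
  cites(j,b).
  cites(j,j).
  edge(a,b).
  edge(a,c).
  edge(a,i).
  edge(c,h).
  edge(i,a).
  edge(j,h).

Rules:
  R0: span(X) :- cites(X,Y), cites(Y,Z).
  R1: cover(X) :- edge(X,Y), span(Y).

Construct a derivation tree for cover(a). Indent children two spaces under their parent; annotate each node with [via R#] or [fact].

cover(a)  [via R1]
  edge(a,i)  [fact]
  span(i)  [via R0]
    cites(i,d)  [fact]
    cites(d,f)  [fact]

round 1: derive span(a) via R0 from cites(a,j), cites(j,b)
round 1: derive span(d) via R0 from cites(d,f), cites(f,c)
round 1: derive span(g) via R0 from cites(g,f), cites(f,c)
round 1: derive span(h) via R0 from cites(h,b), cites(b,c)
round 1: derive span(i) via R0 from cites(i,d), cites(d,f)
round 1: derive span(j) via R0 from cites(j,b), cites(b,c)
round 2: derive cover(a) via R1 from edge(a,i), span(i)
round 2: derive cover(c) via R1 from edge(c,h), span(h)
round 2: derive cover(i) via R1 from edge(i,a), span(a)
round 2: derive cover(j) via R1 from edge(j,h), span(h)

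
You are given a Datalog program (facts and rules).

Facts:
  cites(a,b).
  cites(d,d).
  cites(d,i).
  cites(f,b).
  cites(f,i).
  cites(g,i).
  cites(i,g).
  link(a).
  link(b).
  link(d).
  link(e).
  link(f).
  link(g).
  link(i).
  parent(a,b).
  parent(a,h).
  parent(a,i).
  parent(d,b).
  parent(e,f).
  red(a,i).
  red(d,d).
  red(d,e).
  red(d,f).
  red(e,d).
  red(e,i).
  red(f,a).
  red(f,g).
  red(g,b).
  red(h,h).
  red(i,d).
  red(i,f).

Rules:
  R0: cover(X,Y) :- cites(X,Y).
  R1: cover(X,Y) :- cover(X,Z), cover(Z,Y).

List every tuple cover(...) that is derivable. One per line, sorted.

cover(a,b)
cover(d,d)
cover(d,g)
cover(d,i)
cover(f,b)
cover(f,g)
cover(f,i)
cover(g,g)
cover(g,i)
cover(i,g)
cover(i,i)

round 1: derive cover(a,b) via R0 from cites(a,b)
round 1: derive cover(d,d) via R0 from cites(d,d)
round 1: derive cover(d,i) via R0 from cites(d,i)
round 1: derive cover(f,b) via R0 from cites(f,b)
round 1: derive cover(f,i) via R0 from cites(f,i)
round 1: derive cover(g,i) via R0 from cites(g,i)
round 1: derive cover(i,g) via R0 from cites(i,g)
round 2: derive cover(d,g) via R1 from cover(d,i), cover(i,g)
round 2: derive cover(f,g) via R1 from cover(f,i), cover(i,g)
round 2: derive cover(g,g) via R1 from cover(g,i), cover(i,g)
round 2: derive cover(i,i) via R1 from cover(i,g), cover(g,i)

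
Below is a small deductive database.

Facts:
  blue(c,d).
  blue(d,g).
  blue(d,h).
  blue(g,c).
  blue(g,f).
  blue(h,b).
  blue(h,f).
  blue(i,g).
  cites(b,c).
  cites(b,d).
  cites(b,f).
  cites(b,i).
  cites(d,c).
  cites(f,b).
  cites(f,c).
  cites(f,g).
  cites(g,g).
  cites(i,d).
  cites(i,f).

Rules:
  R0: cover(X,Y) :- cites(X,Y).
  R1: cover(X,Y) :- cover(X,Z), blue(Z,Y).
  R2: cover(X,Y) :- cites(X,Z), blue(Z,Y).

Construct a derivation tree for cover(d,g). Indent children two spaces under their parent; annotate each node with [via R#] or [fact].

cover(d,g)  [via R1]
  cover(d,d)  [via R2]
    cites(d,c)  [fact]
    blue(c,d)  [fact]
  blue(d,g)  [fact]

round 1: derive cover(b,c) via R0 from cites(b,c)
round 1: derive cover(b,d) via R0 from cites(b,d)
round 1: derive cover(b,f) via R0 from cites(b,f)
round 1: derive cover(b,i) via R0 from cites(b,i)
round 1: derive cover(d,c) via R0 from cites(d,c)
round 1: derive cover(f,b) via R0 from cites(f,b)
round 1: derive cover(f,c) via R0 from cites(f,c)
round 1: derive cover(f,g) via R0 from cites(f,g)
round 1: derive cover(g,g) via R0 from cites(g,g)
round 1: derive cover(i,d) via R0 from cites(i,d)
round 1: derive cover(i,f) via R0 from cites(i,f)
round 1: derive cover(b,g) via R2 from cites(b,d), blue(d,g)
round 1: derive cover(b,h) via R2 from cites(b,d), blue(d,h)
round 1: derive cover(d,d) via R2 from cites(d,c), blue(c,d)
round 1: derive cover(f,d) via R2 from cites(f,c), blue(c,d)
round 1: derive cover(f,f) via R2 from cites(f,g), blue(g,f)
round 1: derive cover(g,c) via R2 from cites(g,g), blue(g,c)
round 1: derive cover(g,f) via R2 from cites(g,g), blue(g,f)
round 1: derive cover(i,g) via R2 from cites(i,d), blue(d,g)
round 1: derive cover(i,h) via R2 from cites(i,d), blue(d,h)
round 2: derive cover(b,b) via R1 from cover(b,h), blue(h,b)
round 2: derive cover(d,g) via R1 from cover(d,d), blue(d,g)
round 2: derive cover(d,h) via R1 from cover(d,d), blue(d,h)
round 2: derive cover(f,h) via R1 from cover(f,d), blue(d,h)
round 2: derive cover(g,d) via R1 from cover(g,c), blue(c,d)
round 2: derive cover(i,b) via R1 from cover(i,h), blue(h,b)
round 2: derive cover(i,c) via R1 from cover(i,g), blue(g,c)
round 3: derive cover(d,b) via R1 from cover(d,h), blue(h,b)
round 3: derive cover(d,f) via R1 from cover(d,g), blue(g,f)
round 3: derive cover(g,h) via R1 from cover(g,d), blue(d,h)
round 4: derive cover(g,b) via R1 from cover(g,h), blue(h,b)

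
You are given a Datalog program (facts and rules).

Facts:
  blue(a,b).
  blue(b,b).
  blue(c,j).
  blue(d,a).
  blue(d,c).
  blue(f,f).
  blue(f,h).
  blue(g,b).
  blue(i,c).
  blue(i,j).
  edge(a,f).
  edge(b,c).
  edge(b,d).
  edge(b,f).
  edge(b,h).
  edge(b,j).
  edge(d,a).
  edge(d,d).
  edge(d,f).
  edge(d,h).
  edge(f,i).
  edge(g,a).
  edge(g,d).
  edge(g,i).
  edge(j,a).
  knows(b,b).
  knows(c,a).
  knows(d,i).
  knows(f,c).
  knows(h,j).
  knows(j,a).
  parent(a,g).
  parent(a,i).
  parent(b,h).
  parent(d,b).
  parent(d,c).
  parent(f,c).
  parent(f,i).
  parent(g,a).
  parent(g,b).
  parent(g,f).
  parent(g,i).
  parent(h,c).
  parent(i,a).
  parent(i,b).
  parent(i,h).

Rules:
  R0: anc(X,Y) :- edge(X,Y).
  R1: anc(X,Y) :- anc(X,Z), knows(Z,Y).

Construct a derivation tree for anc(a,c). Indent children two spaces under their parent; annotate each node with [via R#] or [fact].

round 1: derive anc(a,f) via R0 from edge(a,f)
round 1: derive anc(b,c) via R0 from edge(b,c)
round 1: derive anc(b,d) via R0 from edge(b,d)
round 1: derive anc(b,f) via R0 from edge(b,f)
round 1: derive anc(b,h) via R0 from edge(b,h)
round 1: derive anc(b,j) via R0 from edge(b,j)
round 1: derive anc(d,a) via R0 from edge(d,a)
round 1: derive anc(d,d) via R0 from edge(d,d)
round 1: derive anc(d,f) via R0 from edge(d,f)
round 1: derive anc(d,h) via R0 from edge(d,h)
round 1: derive anc(f,i) via R0 from edge(f,i)
round 1: derive anc(g,a) via R0 from edge(g,a)
round 1: derive anc(g,d) via R0 from edge(g,d)
round 1: derive anc(g,i) via R0 from edge(g,i)
round 1: derive anc(j,a) via R0 from edge(j,a)
round 2: derive anc(a,c) via R1 from anc(a,f), knows(f,c)
round 2: derive anc(b,a) via R1 from anc(b,c), knows(c,a)
round 2: derive anc(b,i) via R1 from anc(b,d), knows(d,i)
round 2: derive anc(d,c) via R1 from anc(d,f), knows(f,c)
round 2: derive anc(d,i) via R1 from anc(d,d), knows(d,i)
round 2: derive anc(d,j) via R1 from anc(d,h), knows(h,j)
round 3: derive anc(a,a) via R1 from anc(a,c), knows(c,a)

anc(a,c)  [via R1]
  anc(a,f)  [via R0]
    edge(a,f)  [fact]
  knows(f,c)  [fact]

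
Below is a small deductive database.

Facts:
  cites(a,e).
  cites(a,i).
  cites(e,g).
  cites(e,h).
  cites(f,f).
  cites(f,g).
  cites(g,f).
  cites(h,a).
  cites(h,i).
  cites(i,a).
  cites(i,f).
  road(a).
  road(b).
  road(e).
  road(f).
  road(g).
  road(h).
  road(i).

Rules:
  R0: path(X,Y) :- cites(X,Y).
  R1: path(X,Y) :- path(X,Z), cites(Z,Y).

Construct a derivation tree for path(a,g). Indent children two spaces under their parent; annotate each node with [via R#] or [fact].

round 1: derive path(a,e) via R0 from cites(a,e)
round 1: derive path(a,i) via R0 from cites(a,i)
round 1: derive path(e,g) via R0 from cites(e,g)
round 1: derive path(e,h) via R0 from cites(e,h)
round 1: derive path(f,f) via R0 from cites(f,f)
round 1: derive path(f,g) via R0 from cites(f,g)
round 1: derive path(g,f) via R0 from cites(g,f)
round 1: derive path(h,a) via R0 from cites(h,a)
round 1: derive path(h,i) via R0 from cites(h,i)
round 1: derive path(i,a) via R0 from cites(i,a)
round 1: derive path(i,f) via R0 from cites(i,f)
round 2: derive path(a,a) via R1 from path(a,i), cites(i,a)
round 2: derive path(a,f) via R1 from path(a,i), cites(i,f)
round 2: derive path(a,g) via R1 from path(a,e), cites(e,g)
round 2: derive path(a,h) via R1 from path(a,e), cites(e,h)
round 2: derive path(e,a) via R1 from path(e,h), cites(h,a)
round 2: derive path(e,f) via R1 from path(e,g), cites(g,f)
round 2: derive path(e,i) via R1 from path(e,h), cites(h,i)
round 2: derive path(g,g) via R1 from path(g,f), cites(f,g)
round 2: derive path(h,e) via R1 from path(h,a), cites(a,e)
round 2: derive path(h,f) via R1 from path(h,i), cites(i,f)
round 2: derive path(i,e) via R1 from path(i,a), cites(a,e)
round 2: derive path(i,g) via R1 from path(i,f), cites(f,g)
round 2: derive path(i,i) via R1 from path(i,a), cites(a,i)
round 3: derive path(e,e) via R1 from path(e,a), cites(a,e)
round 3: derive path(h,g) via R1 from path(h,e), cites(e,g)
round 3: derive path(h,h) via R1 from path(h,e), cites(e,h)
round 3: derive path(i,h) via R1 from path(i,e), cites(e,h)

path(a,g)  [via R1]
  path(a,e)  [via R0]
    cites(a,e)  [fact]
  cites(e,g)  [fact]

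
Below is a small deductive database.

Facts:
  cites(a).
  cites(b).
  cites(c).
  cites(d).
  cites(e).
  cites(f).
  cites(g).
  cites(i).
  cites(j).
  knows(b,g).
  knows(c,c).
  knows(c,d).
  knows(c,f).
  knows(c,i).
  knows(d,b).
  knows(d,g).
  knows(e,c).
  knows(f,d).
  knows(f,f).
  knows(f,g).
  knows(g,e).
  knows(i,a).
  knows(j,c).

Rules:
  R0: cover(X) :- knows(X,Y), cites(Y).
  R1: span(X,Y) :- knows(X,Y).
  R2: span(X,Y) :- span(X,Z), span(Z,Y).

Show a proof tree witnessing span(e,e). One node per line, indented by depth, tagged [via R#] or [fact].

round 1: derive span(b,g) via R1 from knows(b,g)
round 1: derive span(c,c) via R1 from knows(c,c)
round 1: derive span(c,d) via R1 from knows(c,d)
round 1: derive span(c,f) via R1 from knows(c,f)
round 1: derive span(c,i) via R1 from knows(c,i)
round 1: derive span(d,b) via R1 from knows(d,b)
round 1: derive span(d,g) via R1 from knows(d,g)
round 1: derive span(e,c) via R1 from knows(e,c)
round 1: derive span(f,d) via R1 from knows(f,d)
round 1: derive span(f,f) via R1 from knows(f,f)
round 1: derive span(f,g) via R1 from knows(f,g)
round 1: derive span(g,e) via R1 from knows(g,e)
round 1: derive span(i,a) via R1 from knows(i,a)
round 1: derive span(j,c) via R1 from knows(j,c)
round 2: derive span(b,e) via R2 from span(b,g), span(g,e)
round 2: derive span(c,a) via R2 from span(c,i), span(i,a)
round 2: derive span(c,b) via R2 from span(c,d), span(d,b)
round 2: derive span(c,g) via R2 from span(c,d), span(d,g)
round 2: derive span(d,e) via R2 from span(d,g), span(g,e)
round 2: derive span(e,d) via R2 from span(e,c), span(c,d)
round 2: derive span(e,f) via R2 from span(e,c), span(c,f)
round 2: derive span(e,i) via R2 from span(e,c), span(c,i)
round 2: derive span(f,b) via R2 from span(f,d), span(d,b)
round 2: derive span(f,e) via R2 from span(f,g), span(g,e)
round 2: derive span(g,c) via R2 from span(g,e), span(e,c)
round 2: derive span(j,d) via R2 from span(j,c), span(c,d)
round 2: derive span(j,f) via R2 from span(j,c), span(c,f)
round 2: derive span(j,i) via R2 from span(j,c), span(c,i)
round 3: derive span(b,c) via R2 from span(b,e), span(e,c)
round 3: derive span(b,d) via R2 from span(b,e), span(e,d)
round 3: derive span(b,f) via R2 from span(b,e), span(e,f)
round 3: derive span(b,i) via R2 from span(b,e), span(e,i)
round 3: derive span(c,e) via R2 from span(c,b), span(b,e)
round 3: derive span(d,c) via R2 from span(d,e), span(e,c)
round 3: derive span(d,d) via R2 from span(d,e), span(e,d)
round 3: derive span(d,f) via R2 from span(d,e), span(e,f)
round 3: derive span(d,i) via R2 from span(d,e), span(e,i)
round 3: derive span(e,a) via R2 from span(e,c), span(c,a)
round 3: derive span(e,b) via R2 from span(e,c), span(c,b)
round 3: derive span(e,e) via R2 from span(e,d), span(d,e)
round 3: derive span(e,g) via R2 from span(e,c), span(c,g)
round 3: derive span(f,c) via R2 from span(f,e), span(e,c)
round 3: derive span(f,i) via R2 from span(f,e), span(e,i)
round 3: derive span(g,a) via R2 from span(g,c), span(c,a)
round 3: derive span(g,b) via R2 from span(g,c), span(c,b)
round 3: derive span(g,d) via R2 from span(g,c), span(c,d)
round 3: derive span(g,f) via R2 from span(g,c), span(c,f)
round 3: derive span(g,g) via R2 from span(g,c), span(c,g)
round 3: derive span(g,i) via R2 from span(g,c), span(c,i)
round 3: derive span(j,a) via R2 from span(j,c), span(c,a)
round 3: derive span(j,b) via R2 from span(j,c), span(c,b)
round 3: derive span(j,e) via R2 from span(j,d), span(d,e)
round 3: derive span(j,g) via R2 from span(j,c), span(c,g)
round 4: derive span(b,a) via R2 from span(b,c), span(c,a)
round 4: derive span(b,b) via R2 from span(b,c), span(c,b)
round 4: derive span(d,a) via R2 from span(d,c), span(c,a)
round 4: derive span(f,a) via R2 from span(f,c), span(c,a)

span(e,e)  [via R2]
  span(e,d)  [via R2]
    span(e,c)  [via R1]
      knows(e,c)  [fact]
    span(c,d)  [via R1]
      knows(c,d)  [fact]
  span(d,e)  [via R2]
    span(d,g)  [via R1]
      knows(d,g)  [fact]
    span(g,e)  [via R1]
      knows(g,e)  [fact]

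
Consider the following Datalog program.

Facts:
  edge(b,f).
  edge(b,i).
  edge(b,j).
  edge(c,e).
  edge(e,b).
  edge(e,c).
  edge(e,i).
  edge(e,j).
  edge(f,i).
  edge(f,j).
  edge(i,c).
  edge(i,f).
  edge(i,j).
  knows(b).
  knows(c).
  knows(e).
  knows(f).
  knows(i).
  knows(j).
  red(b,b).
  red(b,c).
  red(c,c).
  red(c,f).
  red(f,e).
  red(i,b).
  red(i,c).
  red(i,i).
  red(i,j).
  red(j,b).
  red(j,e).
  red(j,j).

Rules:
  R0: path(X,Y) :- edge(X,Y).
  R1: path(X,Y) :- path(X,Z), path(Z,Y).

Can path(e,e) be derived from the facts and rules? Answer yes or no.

round 1: derive path(b,f) via R0 from edge(b,f)
round 1: derive path(b,i) via R0 from edge(b,i)
round 1: derive path(b,j) via R0 from edge(b,j)
round 1: derive path(c,e) via R0 from edge(c,e)
round 1: derive path(e,b) via R0 from edge(e,b)
round 1: derive path(e,c) via R0 from edge(e,c)
round 1: derive path(e,i) via R0 from edge(e,i)
round 1: derive path(e,j) via R0 from edge(e,j)
round 1: derive path(f,i) via R0 from edge(f,i)
round 1: derive path(f,j) via R0 from edge(f,j)
round 1: derive path(i,c) via R0 from edge(i,c)
round 1: derive path(i,f) via R0 from edge(i,f)
round 1: derive path(i,j) via R0 from edge(i,j)
round 2: derive path(b,c) via R1 from path(b,i), path(i,c)
round 2: derive path(c,b) via R1 from path(c,e), path(e,b)
round 2: derive path(c,c) via R1 from path(c,e), path(e,c)
round 2: derive path(c,i) via R1 from path(c,e), path(e,i)
round 2: derive path(c,j) via R1 from path(c,e), path(e,j)
round 2: derive path(e,e) via R1 from path(e,c), path(c,e)
round 2: derive path(e,f) via R1 from path(e,b), path(b,f)
round 2: derive path(f,c) via R1 from path(f,i), path(i,c)
round 2: derive path(f,f) via R1 from path(f,i), path(i,f)
round 2: derive path(i,e) via R1 from path(i,c), path(c,e)
round 2: derive path(i,i) via R1 from path(i,f), path(f,i)
round 3: derive path(b,b) via R1 from path(b,c), path(c,b)
round 3: derive path(b,e) via R1 from path(b,c), path(c,e)
round 3: derive path(c,f) via R1 from path(c,b), path(b,f)
round 3: derive path(f,b) via R1 from path(f,c), path(c,b)
round 3: derive path(f,e) via R1 from path(f,c), path(c,e)
round 3: derive path(i,b) via R1 from path(i,c), path(c,b)

yes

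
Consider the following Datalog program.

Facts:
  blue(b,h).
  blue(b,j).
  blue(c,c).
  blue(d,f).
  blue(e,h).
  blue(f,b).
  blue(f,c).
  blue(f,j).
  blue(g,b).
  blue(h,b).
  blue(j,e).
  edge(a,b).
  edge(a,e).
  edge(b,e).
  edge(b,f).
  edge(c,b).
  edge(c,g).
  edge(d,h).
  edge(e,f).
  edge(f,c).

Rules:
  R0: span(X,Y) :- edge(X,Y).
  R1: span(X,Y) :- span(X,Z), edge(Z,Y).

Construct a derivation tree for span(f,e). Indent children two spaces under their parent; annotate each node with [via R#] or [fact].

span(f,e)  [via R1]
  span(f,b)  [via R1]
    span(f,c)  [via R0]
      edge(f,c)  [fact]
    edge(c,b)  [fact]
  edge(b,e)  [fact]

round 1: derive span(a,b) via R0 from edge(a,b)
round 1: derive span(a,e) via R0 from edge(a,e)
round 1: derive span(b,e) via R0 from edge(b,e)
round 1: derive span(b,f) via R0 from edge(b,f)
round 1: derive span(c,b) via R0 from edge(c,b)
round 1: derive span(c,g) via R0 from edge(c,g)
round 1: derive span(d,h) via R0 from edge(d,h)
round 1: derive span(e,f) via R0 from edge(e,f)
round 1: derive span(f,c) via R0 from edge(f,c)
round 2: derive span(a,f) via R1 from span(a,b), edge(b,f)
round 2: derive span(b,c) via R1 from span(b,f), edge(f,c)
round 2: derive span(c,e) via R1 from span(c,b), edge(b,e)
round 2: derive span(c,f) via R1 from span(c,b), edge(b,f)
round 2: derive span(e,c) via R1 from span(e,f), edge(f,c)
round 2: derive span(f,b) via R1 from span(f,c), edge(c,b)
round 2: derive span(f,g) via R1 from span(f,c), edge(c,g)
round 3: derive span(a,c) via R1 from span(a,f), edge(f,c)
round 3: derive span(b,b) via R1 from span(b,c), edge(c,b)
round 3: derive span(b,g) via R1 from span(b,c), edge(c,g)
round 3: derive span(c,c) via R1 from span(c,f), edge(f,c)
round 3: derive span(e,b) via R1 from span(e,c), edge(c,b)
round 3: derive span(e,g) via R1 from span(e,c), edge(c,g)
round 3: derive span(f,e) via R1 from span(f,b), edge(b,e)
round 3: derive span(f,f) via R1 from span(f,b), edge(b,f)
round 4: derive span(a,g) via R1 from span(a,c), edge(c,g)
round 4: derive span(e,e) via R1 from span(e,b), edge(b,e)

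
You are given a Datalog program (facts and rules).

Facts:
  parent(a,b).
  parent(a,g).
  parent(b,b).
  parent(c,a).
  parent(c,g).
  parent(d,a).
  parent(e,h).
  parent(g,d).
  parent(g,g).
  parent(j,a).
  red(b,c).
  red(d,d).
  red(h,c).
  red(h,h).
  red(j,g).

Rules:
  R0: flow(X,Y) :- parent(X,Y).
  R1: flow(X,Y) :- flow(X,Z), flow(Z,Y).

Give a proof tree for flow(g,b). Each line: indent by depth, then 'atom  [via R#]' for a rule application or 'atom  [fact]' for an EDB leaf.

flow(g,b)  [via R1]
  flow(g,a)  [via R1]
    flow(g,d)  [via R0]
      parent(g,d)  [fact]
    flow(d,a)  [via R0]
      parent(d,a)  [fact]
  flow(a,b)  [via R0]
    parent(a,b)  [fact]

round 1: derive flow(a,b) via R0 from parent(a,b)
round 1: derive flow(a,g) via R0 from parent(a,g)
round 1: derive flow(b,b) via R0 from parent(b,b)
round 1: derive flow(c,a) via R0 from parent(c,a)
round 1: derive flow(c,g) via R0 from parent(c,g)
round 1: derive flow(d,a) via R0 from parent(d,a)
round 1: derive flow(e,h) via R0 from parent(e,h)
round 1: derive flow(g,d) via R0 from parent(g,d)
round 1: derive flow(g,g) via R0 from parent(g,g)
round 1: derive flow(j,a) via R0 from parent(j,a)
round 2: derive flow(a,d) via R1 from flow(a,g), flow(g,d)
round 2: derive flow(c,b) via R1 from flow(c,a), flow(a,b)
round 2: derive flow(c,d) via R1 from flow(c,g), flow(g,d)
round 2: derive flow(d,b) via R1 from flow(d,a), flow(a,b)
round 2: derive flow(d,g) via R1 from flow(d,a), flow(a,g)
round 2: derive flow(g,a) via R1 from flow(g,d), flow(d,a)
round 2: derive flow(j,b) via R1 from flow(j,a), flow(a,b)
round 2: derive flow(j,g) via R1 from flow(j,a), flow(a,g)
round 3: derive flow(a,a) via R1 from flow(a,d), flow(d,a)
round 3: derive flow(d,d) via R1 from flow(d,a), flow(a,d)
round 3: derive flow(g,b) via R1 from flow(g,a), flow(a,b)
round 3: derive flow(j,d) via R1 from flow(j,a), flow(a,d)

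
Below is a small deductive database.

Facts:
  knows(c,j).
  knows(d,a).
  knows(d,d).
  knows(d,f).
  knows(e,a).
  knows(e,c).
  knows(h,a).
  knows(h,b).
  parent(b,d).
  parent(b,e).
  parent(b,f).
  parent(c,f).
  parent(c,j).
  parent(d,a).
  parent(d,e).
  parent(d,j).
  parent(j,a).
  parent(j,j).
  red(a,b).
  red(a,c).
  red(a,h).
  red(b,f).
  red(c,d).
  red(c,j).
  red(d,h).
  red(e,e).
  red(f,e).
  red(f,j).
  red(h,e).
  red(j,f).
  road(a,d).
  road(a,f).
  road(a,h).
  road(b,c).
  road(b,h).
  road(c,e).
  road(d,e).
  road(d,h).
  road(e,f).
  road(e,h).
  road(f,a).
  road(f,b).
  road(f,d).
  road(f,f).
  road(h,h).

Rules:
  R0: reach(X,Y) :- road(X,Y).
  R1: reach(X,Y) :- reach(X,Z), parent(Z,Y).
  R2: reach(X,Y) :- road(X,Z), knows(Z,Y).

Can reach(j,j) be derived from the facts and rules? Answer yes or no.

round 1: derive reach(a,d) via R0 from road(a,d)
round 1: derive reach(a,f) via R0 from road(a,f)
round 1: derive reach(a,h) via R0 from road(a,h)
round 1: derive reach(b,c) via R0 from road(b,c)
round 1: derive reach(b,h) via R0 from road(b,h)
round 1: derive reach(c,e) via R0 from road(c,e)
round 1: derive reach(d,e) via R0 from road(d,e)
round 1: derive reach(d,h) via R0 from road(d,h)
round 1: derive reach(e,f) via R0 from road(e,f)
round 1: derive reach(e,h) via R0 from road(e,h)
round 1: derive reach(f,a) via R0 from road(f,a)
round 1: derive reach(f,b) via R0 from road(f,b)
round 1: derive reach(f,d) via R0 from road(f,d)
round 1: derive reach(f,f) via R0 from road(f,f)
round 1: derive reach(h,h) via R0 from road(h,h)
round 1: derive reach(a,a) via R2 from road(a,d), knows(d,a)
round 1: derive reach(a,b) via R2 from road(a,h), knows(h,b)
round 1: derive reach(b,a) via R2 from road(b,h), knows(h,a)
round 1: derive reach(b,b) via R2 from road(b,h), knows(h,b)
round 1: derive reach(b,j) via R2 from road(b,c), knows(c,j)
round 1: derive reach(c,a) via R2 from road(c,e), knows(e,a)
round 1: derive reach(c,c) via R2 from road(c,e), knows(e,c)
round 1: derive reach(d,a) via R2 from road(d,e), knows(e,a)
round 1: derive reach(d,b) via R2 from road(d,h), knows(h,b)
round 1: derive reach(d,c) via R2 from road(d,e), knows(e,c)
round 1: derive reach(e,a) via R2 from road(e,h), knows(h,a)
round 1: derive reach(e,b) via R2 from road(e,h), knows(h,b)
round 1: derive reach(h,a) via R2 from road(h,h), knows(h,a)
round 1: derive reach(h,b) via R2 from road(h,h), knows(h,b)
round 2: derive reach(a,e) via R1 from reach(a,b), parent(b,e)
round 2: derive reach(a,j) via R1 from reach(a,d), parent(d,j)
round 2: derive reach(b,d) via R1 from reach(b,b), parent(b,d)
round 2: derive reach(b,e) via R1 from reach(b,b), parent(b,e)
round 2: derive reach(b,f) via R1 from reach(b,b), parent(b,f)
round 2: derive reach(c,f) via R1 from reach(c,c), parent(c,f)
round 2: derive reach(c,j) via R1 from reach(c,c), parent(c,j)
round 2: derive reach(d,d) via R1 from reach(d,b), parent(b,d)
round 2: derive reach(d,f) via R1 from reach(d,b), parent(b,f)
round 2: derive reach(d,j) via R1 from reach(d,c), parent(c,j)
round 2: derive reach(e,d) via R1 from reach(e,b), parent(b,d)
round 2: derive reach(e,e) via R1 from reach(e,b), parent(b,e)
round 2: derive reach(f,e) via R1 from reach(f,b), parent(b,e)
round 2: derive reach(f,j) via R1 from reach(f,d), parent(d,j)
round 2: derive reach(h,d) via R1 from reach(h,b), parent(b,d)
round 2: derive reach(h,e) via R1 from reach(h,b), parent(b,e)
round 2: derive reach(h,f) via R1 from reach(h,b), parent(b,f)
round 3: derive reach(e,j) via R1 from reach(e,d), parent(d,j)
round 3: derive reach(h,j) via R1 from reach(h,d), parent(d,j)

no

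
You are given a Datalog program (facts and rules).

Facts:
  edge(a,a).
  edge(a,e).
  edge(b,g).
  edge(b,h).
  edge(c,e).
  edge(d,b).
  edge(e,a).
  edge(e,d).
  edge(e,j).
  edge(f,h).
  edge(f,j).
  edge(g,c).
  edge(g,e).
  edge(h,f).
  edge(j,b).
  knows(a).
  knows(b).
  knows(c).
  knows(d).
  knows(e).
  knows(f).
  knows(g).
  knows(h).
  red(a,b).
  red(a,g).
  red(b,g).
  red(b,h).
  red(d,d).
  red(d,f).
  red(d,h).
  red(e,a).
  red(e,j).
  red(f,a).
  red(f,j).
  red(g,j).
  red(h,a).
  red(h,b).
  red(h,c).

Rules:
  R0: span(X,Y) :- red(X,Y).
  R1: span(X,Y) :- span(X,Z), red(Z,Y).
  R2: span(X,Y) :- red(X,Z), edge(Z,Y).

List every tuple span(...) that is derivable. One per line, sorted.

round 1: derive span(a,b) via R0 from red(a,b)
round 1: derive span(a,g) via R0 from red(a,g)
round 1: derive span(b,g) via R0 from red(b,g)
round 1: derive span(b,h) via R0 from red(b,h)
round 1: derive span(d,d) via R0 from red(d,d)
round 1: derive span(d,f) via R0 from red(d,f)
round 1: derive span(d,h) via R0 from red(d,h)
round 1: derive span(e,a) via R0 from red(e,a)
round 1: derive span(e,j) via R0 from red(e,j)
round 1: derive span(f,a) via R0 from red(f,a)
round 1: derive span(f,j) via R0 from red(f,j)
round 1: derive span(g,j) via R0 from red(g,j)
round 1: derive span(h,a) via R0 from red(h,a)
round 1: derive span(h,b) via R0 from red(h,b)
round 1: derive span(h,c) via R0 from red(h,c)
round 1: derive span(a,c) via R2 from red(a,g), edge(g,c)
round 1: derive span(a,e) via R2 from red(a,g), edge(g,e)
round 1: derive span(a,h) via R2 from red(a,b), edge(b,h)
round 1: derive span(b,c) via R2 from red(b,g), edge(g,c)
round 1: derive span(b,e) via R2 from red(b,g), edge(g,e)
round 1: derive span(b,f) via R2 from red(b,h), edge(h,f)
round 1: derive span(d,b) via R2 from red(d,d), edge(d,b)
round 1: derive span(d,j) via R2 from red(d,f), edge(f,j)
round 1: derive span(e,b) via R2 from red(e,j), edge(j,b)
round 1: derive span(e,e) via R2 from red(e,a), edge(a,e)
round 1: derive span(f,b) via R2 from red(f,j), edge(j,b)
round 1: derive span(f,e) via R2 from red(f,a), edge(a,e)
round 1: derive span(g,b) via R2 from red(g,j), edge(j,b)
round 1: derive span(h,e) via R2 from red(h,a), edge(a,e)
round 1: derive span(h,g) via R2 from red(h,b), edge(b,g)
round 1: derive span(h,h) via R2 from red(h,b), edge(b,h)
round 2: derive span(a,a) via R1 from span(a,e), red(e,a)
round 2: derive span(a,j) via R1 from span(a,e), red(e,j)
round 2: derive span(b,a) via R1 from span(b,e), red(e,a)
round 2: derive span(b,b) via R1 from span(b,h), red(h,b)
round 2: derive span(b,j) via R1 from span(b,e), red(e,j)
round 2: derive span(d,a) via R1 from span(d,f), red(f,a)
round 2: derive span(d,c) via R1 from span(d,h), red(h,c)
round 2: derive span(d,g) via R1 from span(d,b), red(b,g)
round 2: derive span(e,g) via R1 from span(e,a), red(a,g)
round 2: derive span(e,h) via R1 from span(e,b), red(b,h)
round 2: derive span(f,g) via R1 from span(f,a), red(a,g)
round 2: derive span(f,h) via R1 from span(f,b), red(b,h)
round 2: derive span(g,g) via R1 from span(g,b), red(b,g)
round 2: derive span(g,h) via R1 from span(g,b), red(b,h)
round 2: derive span(h,j) via R1 from span(h,e), red(e,j)
round 3: derive span(e,c) via R1 from span(e,h), red(h,c)
round 3: derive span(f,c) via R1 from span(f,h), red(h,c)
round 3: derive span(g,a) via R1 from span(g,h), red(h,a)
round 3: derive span(g,c) via R1 from span(g,h), red(h,c)

span(a,a)
span(a,b)
span(a,c)
span(a,e)
span(a,g)
span(a,h)
span(a,j)
span(b,a)
span(b,b)
span(b,c)
span(b,e)
span(b,f)
span(b,g)
span(b,h)
span(b,j)
span(d,a)
span(d,b)
span(d,c)
span(d,d)
span(d,f)
span(d,g)
span(d,h)
span(d,j)
span(e,a)
span(e,b)
span(e,c)
span(e,e)
span(e,g)
span(e,h)
span(e,j)
span(f,a)
span(f,b)
span(f,c)
span(f,e)
span(f,g)
span(f,h)
span(f,j)
span(g,a)
span(g,b)
span(g,c)
span(g,g)
span(g,h)
span(g,j)
span(h,a)
span(h,b)
span(h,c)
span(h,e)
span(h,g)
span(h,h)
span(h,j)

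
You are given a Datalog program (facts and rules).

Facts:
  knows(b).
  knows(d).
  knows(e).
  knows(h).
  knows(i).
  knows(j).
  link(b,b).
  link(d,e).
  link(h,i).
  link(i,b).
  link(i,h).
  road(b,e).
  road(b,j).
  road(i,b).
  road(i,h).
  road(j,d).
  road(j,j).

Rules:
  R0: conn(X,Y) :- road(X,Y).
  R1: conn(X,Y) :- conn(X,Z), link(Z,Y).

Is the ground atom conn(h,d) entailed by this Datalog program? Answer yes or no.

no

round 1: derive conn(b,e) via R0 from road(b,e)
round 1: derive conn(b,j) via R0 from road(b,j)
round 1: derive conn(i,b) via R0 from road(i,b)
round 1: derive conn(i,h) via R0 from road(i,h)
round 1: derive conn(j,d) via R0 from road(j,d)
round 1: derive conn(j,j) via R0 from road(j,j)
round 2: derive conn(i,i) via R1 from conn(i,h), link(h,i)
round 2: derive conn(j,e) via R1 from conn(j,d), link(d,e)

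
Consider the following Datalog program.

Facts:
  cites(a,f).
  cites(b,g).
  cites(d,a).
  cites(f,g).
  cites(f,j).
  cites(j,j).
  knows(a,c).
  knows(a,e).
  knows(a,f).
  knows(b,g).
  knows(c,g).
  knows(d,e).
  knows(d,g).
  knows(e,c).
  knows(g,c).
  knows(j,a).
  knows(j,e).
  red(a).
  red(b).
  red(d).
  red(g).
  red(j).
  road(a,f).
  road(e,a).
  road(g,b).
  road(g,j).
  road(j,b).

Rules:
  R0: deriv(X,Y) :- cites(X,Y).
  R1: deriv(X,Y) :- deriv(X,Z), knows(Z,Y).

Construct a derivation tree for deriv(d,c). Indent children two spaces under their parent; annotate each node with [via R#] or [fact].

deriv(d,c)  [via R1]
  deriv(d,a)  [via R0]
    cites(d,a)  [fact]
  knows(a,c)  [fact]

round 1: derive deriv(a,f) via R0 from cites(a,f)
round 1: derive deriv(b,g) via R0 from cites(b,g)
round 1: derive deriv(d,a) via R0 from cites(d,a)
round 1: derive deriv(f,g) via R0 from cites(f,g)
round 1: derive deriv(f,j) via R0 from cites(f,j)
round 1: derive deriv(j,j) via R0 from cites(j,j)
round 2: derive deriv(b,c) via R1 from deriv(b,g), knows(g,c)
round 2: derive deriv(d,c) via R1 from deriv(d,a), knows(a,c)
round 2: derive deriv(d,e) via R1 from deriv(d,a), knows(a,e)
round 2: derive deriv(d,f) via R1 from deriv(d,a), knows(a,f)
round 2: derive deriv(f,a) via R1 from deriv(f,j), knows(j,a)
round 2: derive deriv(f,c) via R1 from deriv(f,g), knows(g,c)
round 2: derive deriv(f,e) via R1 from deriv(f,j), knows(j,e)
round 2: derive deriv(j,a) via R1 from deriv(j,j), knows(j,a)
round 2: derive deriv(j,e) via R1 from deriv(j,j), knows(j,e)
round 3: derive deriv(d,g) via R1 from deriv(d,c), knows(c,g)
round 3: derive deriv(f,f) via R1 from deriv(f,a), knows(a,f)
round 3: derive deriv(j,c) via R1 from deriv(j,a), knows(a,c)
round 3: derive deriv(j,f) via R1 from deriv(j,a), knows(a,f)
round 4: derive deriv(j,g) via R1 from deriv(j,c), knows(c,g)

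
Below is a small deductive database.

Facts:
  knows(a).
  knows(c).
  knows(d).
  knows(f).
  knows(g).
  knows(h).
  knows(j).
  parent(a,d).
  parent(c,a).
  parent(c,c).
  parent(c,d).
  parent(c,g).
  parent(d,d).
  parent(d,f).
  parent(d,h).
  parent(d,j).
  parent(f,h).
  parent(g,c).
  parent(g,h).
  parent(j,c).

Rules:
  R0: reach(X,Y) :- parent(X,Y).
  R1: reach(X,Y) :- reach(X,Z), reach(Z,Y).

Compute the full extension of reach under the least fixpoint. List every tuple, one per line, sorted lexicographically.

round 1: derive reach(a,d) via R0 from parent(a,d)
round 1: derive reach(c,a) via R0 from parent(c,a)
round 1: derive reach(c,c) via R0 from parent(c,c)
round 1: derive reach(c,d) via R0 from parent(c,d)
round 1: derive reach(c,g) via R0 from parent(c,g)
round 1: derive reach(d,d) via R0 from parent(d,d)
round 1: derive reach(d,f) via R0 from parent(d,f)
round 1: derive reach(d,h) via R0 from parent(d,h)
round 1: derive reach(d,j) via R0 from parent(d,j)
round 1: derive reach(f,h) via R0 from parent(f,h)
round 1: derive reach(g,c) via R0 from parent(g,c)
round 1: derive reach(g,h) via R0 from parent(g,h)
round 1: derive reach(j,c) via R0 from parent(j,c)
round 2: derive reach(a,f) via R1 from reach(a,d), reach(d,f)
round 2: derive reach(a,h) via R1 from reach(a,d), reach(d,h)
round 2: derive reach(a,j) via R1 from reach(a,d), reach(d,j)
round 2: derive reach(c,f) via R1 from reach(c,d), reach(d,f)
round 2: derive reach(c,h) via R1 from reach(c,d), reach(d,h)
round 2: derive reach(c,j) via R1 from reach(c,d), reach(d,j)
round 2: derive reach(d,c) via R1 from reach(d,j), reach(j,c)
round 2: derive reach(g,a) via R1 from reach(g,c), reach(c,a)
round 2: derive reach(g,d) via R1 from reach(g,c), reach(c,d)
round 2: derive reach(g,g) via R1 from reach(g,c), reach(c,g)
round 2: derive reach(j,a) via R1 from reach(j,c), reach(c,a)
round 2: derive reach(j,d) via R1 from reach(j,c), reach(c,d)
round 2: derive reach(j,g) via R1 from reach(j,c), reach(c,g)
round 3: derive reach(a,a) via R1 from reach(a,j), reach(j,a)
round 3: derive reach(a,c) via R1 from reach(a,d), reach(d,c)
round 3: derive reach(a,g) via R1 from reach(a,j), reach(j,g)
round 3: derive reach(d,a) via R1 from reach(d,c), reach(c,a)
round 3: derive reach(d,g) via R1 from reach(d,c), reach(c,g)
round 3: derive reach(g,f) via R1 from reach(g,a), reach(a,f)
round 3: derive reach(g,j) via R1 from reach(g,a), reach(a,j)
round 3: derive reach(j,f) via R1 from reach(j,a), reach(a,f)
round 3: derive reach(j,h) via R1 from reach(j,a), reach(a,h)
round 3: derive reach(j,j) via R1 from reach(j,a), reach(a,j)

reach(a,a)
reach(a,c)
reach(a,d)
reach(a,f)
reach(a,g)
reach(a,h)
reach(a,j)
reach(c,a)
reach(c,c)
reach(c,d)
reach(c,f)
reach(c,g)
reach(c,h)
reach(c,j)
reach(d,a)
reach(d,c)
reach(d,d)
reach(d,f)
reach(d,g)
reach(d,h)
reach(d,j)
reach(f,h)
reach(g,a)
reach(g,c)
reach(g,d)
reach(g,f)
reach(g,g)
reach(g,h)
reach(g,j)
reach(j,a)
reach(j,c)
reach(j,d)
reach(j,f)
reach(j,g)
reach(j,h)
reach(j,j)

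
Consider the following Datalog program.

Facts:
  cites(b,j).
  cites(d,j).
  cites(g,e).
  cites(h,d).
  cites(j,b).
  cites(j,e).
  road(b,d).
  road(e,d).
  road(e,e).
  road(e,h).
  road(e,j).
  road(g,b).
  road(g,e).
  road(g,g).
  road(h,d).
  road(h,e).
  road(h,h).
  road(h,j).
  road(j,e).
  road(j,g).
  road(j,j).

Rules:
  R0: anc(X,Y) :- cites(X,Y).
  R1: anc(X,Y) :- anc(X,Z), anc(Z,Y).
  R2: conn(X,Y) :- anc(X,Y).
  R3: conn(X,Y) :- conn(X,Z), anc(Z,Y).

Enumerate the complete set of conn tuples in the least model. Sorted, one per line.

conn(b,b)
conn(b,e)
conn(b,j)
conn(d,b)
conn(d,e)
conn(d,j)
conn(g,e)
conn(h,b)
conn(h,d)
conn(h,e)
conn(h,j)
conn(j,b)
conn(j,e)
conn(j,j)

round 1: derive anc(b,j) via R0 from cites(b,j)
round 1: derive anc(d,j) via R0 from cites(d,j)
round 1: derive anc(g,e) via R0 from cites(g,e)
round 1: derive anc(h,d) via R0 from cites(h,d)
round 1: derive anc(j,b) via R0 from cites(j,b)
round 1: derive anc(j,e) via R0 from cites(j,e)
round 2: derive anc(b,b) via R1 from anc(b,j), anc(j,b)
round 2: derive anc(b,e) via R1 from anc(b,j), anc(j,e)
round 2: derive anc(d,b) via R1 from anc(d,j), anc(j,b)
round 2: derive anc(d,e) via R1 from anc(d,j), anc(j,e)
round 2: derive anc(h,j) via R1 from anc(h,d), anc(d,j)
round 2: derive anc(j,j) via R1 from anc(j,b), anc(b,j)
round 2: derive conn(b,j) via R2 from anc(b,j)
round 2: derive conn(d,j) via R2 from anc(d,j)
round 2: derive conn(g,e) via R2 from anc(g,e)
round 2: derive conn(h,d) via R2 from anc(h,d)
round 2: derive conn(j,b) via R2 from anc(j,b)
round 2: derive conn(j,e) via R2 from anc(j,e)
round 3: derive anc(h,b) via R1 from anc(h,d), anc(d,b)
round 3: derive anc(h,e) via R1 from anc(h,d), anc(d,e)
round 3: derive conn(b,b) via R2 from anc(b,b)
round 3: derive conn(b,e) via R2 from anc(b,e)
round 3: derive conn(d,b) via R2 from anc(d,b)
round 3: derive conn(d,e) via R2 from anc(d,e)
round 3: derive conn(h,j) via R2 from anc(h,j)
round 3: derive conn(j,j) via R2 from anc(j,j)
round 3: derive conn(h,b) via R3 from conn(h,d), anc(d,b)
round 3: derive conn(h,e) via R3 from conn(h,d), anc(d,e)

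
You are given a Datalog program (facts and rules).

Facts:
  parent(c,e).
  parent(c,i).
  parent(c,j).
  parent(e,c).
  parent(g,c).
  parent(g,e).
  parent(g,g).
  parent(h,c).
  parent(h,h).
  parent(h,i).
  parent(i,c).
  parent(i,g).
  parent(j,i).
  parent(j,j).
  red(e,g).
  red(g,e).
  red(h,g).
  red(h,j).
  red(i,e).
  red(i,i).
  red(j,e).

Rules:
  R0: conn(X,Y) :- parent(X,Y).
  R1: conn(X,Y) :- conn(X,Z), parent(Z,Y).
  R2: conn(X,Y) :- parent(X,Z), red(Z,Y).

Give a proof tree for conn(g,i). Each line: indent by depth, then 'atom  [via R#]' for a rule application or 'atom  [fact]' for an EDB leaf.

conn(g,i)  [via R1]
  conn(g,c)  [via R0]
    parent(g,c)  [fact]
  parent(c,i)  [fact]

round 1: derive conn(c,e) via R0 from parent(c,e)
round 1: derive conn(c,i) via R0 from parent(c,i)
round 1: derive conn(c,j) via R0 from parent(c,j)
round 1: derive conn(e,c) via R0 from parent(e,c)
round 1: derive conn(g,c) via R0 from parent(g,c)
round 1: derive conn(g,e) via R0 from parent(g,e)
round 1: derive conn(g,g) via R0 from parent(g,g)
round 1: derive conn(h,c) via R0 from parent(h,c)
round 1: derive conn(h,h) via R0 from parent(h,h)
round 1: derive conn(h,i) via R0 from parent(h,i)
round 1: derive conn(i,c) via R0 from parent(i,c)
round 1: derive conn(i,g) via R0 from parent(i,g)
round 1: derive conn(j,i) via R0 from parent(j,i)
round 1: derive conn(j,j) via R0 from parent(j,j)
round 1: derive conn(c,g) via R2 from parent(c,e), red(e,g)
round 1: derive conn(h,e) via R2 from parent(h,i), red(i,e)
round 1: derive conn(h,g) via R2 from parent(h,h), red(h,g)
round 1: derive conn(h,j) via R2 from parent(h,h), red(h,j)
round 1: derive conn(i,e) via R2 from parent(i,g), red(g,e)
round 1: derive conn(j,e) via R2 from parent(j,i), red(i,e)
round 2: derive conn(c,c) via R1 from conn(c,e), parent(e,c)
round 2: derive conn(e,e) via R1 from conn(e,c), parent(c,e)
round 2: derive conn(e,i) via R1 from conn(e,c), parent(c,i)
round 2: derive conn(e,j) via R1 from conn(e,c), parent(c,j)
round 2: derive conn(g,i) via R1 from conn(g,c), parent(c,i)
round 2: derive conn(g,j) via R1 from conn(g,c), parent(c,j)
round 2: derive conn(i,i) via R1 from conn(i,c), parent(c,i)
round 2: derive conn(i,j) via R1 from conn(i,c), parent(c,j)
round 2: derive conn(j,c) via R1 from conn(j,e), parent(e,c)
round 2: derive conn(j,g) via R1 from conn(j,i), parent(i,g)
round 3: derive conn(e,g) via R1 from conn(e,i), parent(i,g)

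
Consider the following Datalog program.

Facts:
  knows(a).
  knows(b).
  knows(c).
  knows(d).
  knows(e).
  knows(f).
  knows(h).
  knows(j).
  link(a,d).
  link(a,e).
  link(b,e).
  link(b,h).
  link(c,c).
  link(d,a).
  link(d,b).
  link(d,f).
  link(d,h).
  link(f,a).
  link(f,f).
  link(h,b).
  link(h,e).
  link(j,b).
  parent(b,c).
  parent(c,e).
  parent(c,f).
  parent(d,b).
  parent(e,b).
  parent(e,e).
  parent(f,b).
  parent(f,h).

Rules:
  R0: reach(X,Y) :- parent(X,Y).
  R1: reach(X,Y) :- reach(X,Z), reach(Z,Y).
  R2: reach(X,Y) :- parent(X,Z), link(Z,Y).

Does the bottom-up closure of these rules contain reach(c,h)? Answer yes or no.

yes

round 1: derive reach(b,c) via R0 from parent(b,c)
round 1: derive reach(c,e) via R0 from parent(c,e)
round 1: derive reach(c,f) via R0 from parent(c,f)
round 1: derive reach(d,b) via R0 from parent(d,b)
round 1: derive reach(e,b) via R0 from parent(e,b)
round 1: derive reach(e,e) via R0 from parent(e,e)
round 1: derive reach(f,b) via R0 from parent(f,b)
round 1: derive reach(f,h) via R0 from parent(f,h)
round 1: derive reach(c,a) via R2 from parent(c,f), link(f,a)
round 1: derive reach(d,e) via R2 from parent(d,b), link(b,e)
round 1: derive reach(d,h) via R2 from parent(d,b), link(b,h)
round 1: derive reach(e,h) via R2 from parent(e,b), link(b,h)
round 1: derive reach(f,e) via R2 from parent(f,b), link(b,e)
round 2: derive reach(b,a) via R1 from reach(b,c), reach(c,a)
round 2: derive reach(b,e) via R1 from reach(b,c), reach(c,e)
round 2: derive reach(b,f) via R1 from reach(b,c), reach(c,f)
round 2: derive reach(c,b) via R1 from reach(c,e), reach(e,b)
round 2: derive reach(c,h) via R1 from reach(c,e), reach(e,h)
round 2: derive reach(d,c) via R1 from reach(d,b), reach(b,c)
round 2: derive reach(e,c) via R1 from reach(e,b), reach(b,c)
round 2: derive reach(f,c) via R1 from reach(f,b), reach(b,c)
round 3: derive reach(b,b) via R1 from reach(b,c), reach(c,b)
round 3: derive reach(b,h) via R1 from reach(b,c), reach(c,h)
round 3: derive reach(c,c) via R1 from reach(c,b), reach(b,c)
round 3: derive reach(d,a) via R1 from reach(d,b), reach(b,a)
round 3: derive reach(d,f) via R1 from reach(d,b), reach(b,f)
round 3: derive reach(e,a) via R1 from reach(e,b), reach(b,a)
round 3: derive reach(e,f) via R1 from reach(e,b), reach(b,f)
round 3: derive reach(f,a) via R1 from reach(f,b), reach(b,a)
round 3: derive reach(f,f) via R1 from reach(f,b), reach(b,f)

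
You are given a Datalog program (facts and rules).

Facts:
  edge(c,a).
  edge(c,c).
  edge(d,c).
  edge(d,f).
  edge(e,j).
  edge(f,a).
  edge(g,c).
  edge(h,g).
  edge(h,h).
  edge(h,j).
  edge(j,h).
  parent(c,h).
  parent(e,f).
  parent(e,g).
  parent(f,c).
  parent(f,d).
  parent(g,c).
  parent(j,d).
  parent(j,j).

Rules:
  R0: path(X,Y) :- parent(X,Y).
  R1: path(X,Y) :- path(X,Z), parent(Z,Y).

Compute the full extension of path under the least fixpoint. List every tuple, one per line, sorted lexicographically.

round 1: derive path(c,h) via R0 from parent(c,h)
round 1: derive path(e,f) via R0 from parent(e,f)
round 1: derive path(e,g) via R0 from parent(e,g)
round 1: derive path(f,c) via R0 from parent(f,c)
round 1: derive path(f,d) via R0 from parent(f,d)
round 1: derive path(g,c) via R0 from parent(g,c)
round 1: derive path(j,d) via R0 from parent(j,d)
round 1: derive path(j,j) via R0 from parent(j,j)
round 2: derive path(e,c) via R1 from path(e,f), parent(f,c)
round 2: derive path(e,d) via R1 from path(e,f), parent(f,d)
round 2: derive path(f,h) via R1 from path(f,c), parent(c,h)
round 2: derive path(g,h) via R1 from path(g,c), parent(c,h)
round 3: derive path(e,h) via R1 from path(e,c), parent(c,h)

path(c,h)
path(e,c)
path(e,d)
path(e,f)
path(e,g)
path(e,h)
path(f,c)
path(f,d)
path(f,h)
path(g,c)
path(g,h)
path(j,d)
path(j,j)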